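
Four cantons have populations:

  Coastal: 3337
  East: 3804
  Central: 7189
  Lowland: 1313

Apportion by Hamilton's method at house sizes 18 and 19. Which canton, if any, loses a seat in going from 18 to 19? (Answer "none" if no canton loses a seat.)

Lowland

At 18 seats: Coastal 4, East 4, Central 8, Lowland 2.
At 19 seats: Coastal 4, East 5, Central 9, Lowland 1.
Lowland drops from 2 to 1.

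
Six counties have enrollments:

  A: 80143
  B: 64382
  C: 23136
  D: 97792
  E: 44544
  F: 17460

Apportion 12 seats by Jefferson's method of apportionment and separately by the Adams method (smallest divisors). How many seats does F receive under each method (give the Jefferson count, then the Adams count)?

0 and 1

Jefferson: A 3, B 2, C 1, D 4, E 2, F 0.
Adams: A 3, B 2, C 1, D 3, E 2, F 1.
F gets 0 under Jefferson and 1 under Adams.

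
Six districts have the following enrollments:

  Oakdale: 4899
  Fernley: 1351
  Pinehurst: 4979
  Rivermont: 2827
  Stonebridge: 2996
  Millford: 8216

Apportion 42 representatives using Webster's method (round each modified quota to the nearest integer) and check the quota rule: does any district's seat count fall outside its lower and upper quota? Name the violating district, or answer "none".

Standard quotas: Oakdale 8.143, Fernley 2.246, Pinehurst 8.276, Rivermont 4.699, Stonebridge 4.980, Millford 13.656.
Webster allocation: Oakdale 8, Fernley 2, Pinehurst 8, Rivermont 5, Stonebridge 5, Millford 14.
Every allocation lies between the lower and upper quota.

none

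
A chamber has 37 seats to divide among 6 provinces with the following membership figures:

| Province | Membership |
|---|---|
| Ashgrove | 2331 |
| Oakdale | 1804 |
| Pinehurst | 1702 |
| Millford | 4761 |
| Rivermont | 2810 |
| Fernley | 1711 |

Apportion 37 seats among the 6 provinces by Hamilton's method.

Total 15119; standard divisor 15119/37 ≈ 408.622.
Standard quotas: Ashgrove 5.705, Oakdale 4.415, Pinehurst 4.165, Millford 11.651, Rivermont 6.877, Fernley 4.187.
Lower quotas: Ashgrove 5, Oakdale 4, Pinehurst 4, Millford 11, Rivermont 6, Fernley 4 (sum 34, leaving 3 seats).
Remainders in descending order: Rivermont 0.877, Ashgrove 0.705, Millford 0.651, Oakdale 0.415, Fernley 0.187, Pinehurst 0.165.
The surplus seats go to Rivermont, Ashgrove, Millford.

Ashgrove 6, Oakdale 4, Pinehurst 4, Millford 12, Rivermont 7, Fernley 4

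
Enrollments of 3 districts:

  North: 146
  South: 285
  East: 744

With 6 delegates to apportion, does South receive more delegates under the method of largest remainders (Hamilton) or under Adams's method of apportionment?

Hamilton: North 1, South 1, East 4.
Adams: North 1, South 2, East 3.
South gets 1 under Hamilton and 2 under Adams.

Adams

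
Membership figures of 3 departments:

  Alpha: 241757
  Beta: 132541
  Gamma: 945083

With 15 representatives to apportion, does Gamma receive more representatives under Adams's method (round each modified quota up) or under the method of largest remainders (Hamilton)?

Hamilton

Adams: Alpha 3, Beta 2, Gamma 10.
Hamilton: Alpha 3, Beta 1, Gamma 11.
Gamma gets 10 under Adams and 11 under Hamilton.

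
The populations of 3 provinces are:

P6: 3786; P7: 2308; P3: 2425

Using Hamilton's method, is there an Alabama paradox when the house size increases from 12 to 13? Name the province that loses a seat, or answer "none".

none

At 12 seats: P6 5, P7 3, P3 4.
At 13 seats: P6 6, P7 3, P3 4.
No province's allocation decreased.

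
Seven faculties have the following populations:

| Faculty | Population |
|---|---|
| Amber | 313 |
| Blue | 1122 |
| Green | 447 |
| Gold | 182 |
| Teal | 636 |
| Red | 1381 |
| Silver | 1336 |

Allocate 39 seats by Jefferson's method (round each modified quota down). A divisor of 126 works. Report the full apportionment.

With modified divisor 126: modified quotas Amber 2.484, Blue 8.905, Green 3.548, Gold 1.444, Teal 5.048, Red 10.960, Silver 10.603.
Rounding down: Amber 2, Blue 8, Green 3, Gold 1, Teal 5, Red 10, Silver 10 (total 39).

Amber: 2, Blue: 8, Green: 3, Gold: 1, Teal: 5, Red: 10, Silver: 10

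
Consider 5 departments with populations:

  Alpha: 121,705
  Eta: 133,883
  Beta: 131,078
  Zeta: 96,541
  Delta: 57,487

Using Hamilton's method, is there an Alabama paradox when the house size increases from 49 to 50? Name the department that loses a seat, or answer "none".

none

At 49 seats: Alpha 11, Eta 12, Beta 12, Zeta 9, Delta 5.
At 50 seats: Alpha 11, Eta 13, Beta 12, Zeta 9, Delta 5.
No department's allocation decreased.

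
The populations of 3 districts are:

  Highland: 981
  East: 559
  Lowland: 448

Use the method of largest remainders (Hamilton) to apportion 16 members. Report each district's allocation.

Total 1988; standard divisor 1988/16 ≈ 124.25.
Standard quotas: Highland 7.895, East 4.499, Lowland 3.606.
Lower quotas: Highland 7, East 4, Lowland 3 (sum 14, leaving 2 seats).
Remainders in descending order: Highland 0.895, Lowland 0.606, East 0.499.
The surplus seats go to Highland, Lowland.

Highland=8, East=4, Lowland=4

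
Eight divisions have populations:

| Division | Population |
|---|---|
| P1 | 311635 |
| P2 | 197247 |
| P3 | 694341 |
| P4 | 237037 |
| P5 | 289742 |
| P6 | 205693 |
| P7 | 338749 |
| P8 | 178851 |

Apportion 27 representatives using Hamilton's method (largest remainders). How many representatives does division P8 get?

Total 2453295; standard divisor 2453295/27 ≈ 90862.778.
Standard quotas: P1 3.4297, P2 2.1708, P3 7.6416, P4 2.6087, P5 3.1888, P6 2.2638, P7 3.7281, P8 1.9684.
Lower quotas: P1 3, P2 2, P3 7, P4 2, P5 3, P6 2, P7 3, P8 1 (sum 23, leaving 4 seats).
Remainders in descending order: P8 0.9684, P7 0.7281, P3 0.6416, P4 0.6087, P1 0.4297, P6 0.2638, P5 0.1888, P2 0.1708.
Largest remainders: P8, P7, P3, P4 receive the extra seats.
P8 receives 2.

2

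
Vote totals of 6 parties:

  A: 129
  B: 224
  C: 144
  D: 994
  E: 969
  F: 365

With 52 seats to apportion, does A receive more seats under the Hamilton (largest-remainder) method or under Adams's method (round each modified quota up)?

Hamilton: A 2, B 4, C 3, D 18, E 18, F 7.
Adams: A 3, B 4, C 3, D 18, E 17, F 7.
A gets 2 under Hamilton and 3 under Adams.

Adams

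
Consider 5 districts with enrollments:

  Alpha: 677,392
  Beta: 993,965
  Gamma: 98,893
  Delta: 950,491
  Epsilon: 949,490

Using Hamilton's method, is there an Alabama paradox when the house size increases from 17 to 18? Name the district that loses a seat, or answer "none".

At 17 seats: Alpha 3, Beta 5, Gamma 1, Delta 4, Epsilon 4.
At 18 seats: Alpha 3, Beta 5, Gamma 0, Delta 5, Epsilon 5.
Gamma drops from 1 to 0.

Gamma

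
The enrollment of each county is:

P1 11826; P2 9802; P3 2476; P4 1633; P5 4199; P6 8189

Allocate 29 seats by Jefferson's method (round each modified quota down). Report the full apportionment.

P1=9, P2=8, P3=2, P4=1, P5=3, P6=6

Standard divisor 38125/29 ≈ 1314.655; standard quotas: P1 8.996, P2 7.456, P3 1.883, P4 1.242, P5 3.194, P6 6.229.
Rounding down gives 8, 7, 1, 1, 3, 6 = 26 seats, so the divisor must be adjusted.
With modified divisor 1200: modified quotas P1 9.855, P2 8.168, P3 2.063, P4 1.361, P5 3.499, P6 6.824.
Rounding down: P1 9, P2 8, P3 2, P4 1, P5 3, P6 6 (total 29).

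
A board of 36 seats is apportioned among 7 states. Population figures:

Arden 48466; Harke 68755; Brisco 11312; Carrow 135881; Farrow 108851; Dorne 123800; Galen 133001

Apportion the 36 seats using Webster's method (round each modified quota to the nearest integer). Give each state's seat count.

Arden 3, Harke 4, Brisco 1, Carrow 8, Farrow 6, Dorne 7, Galen 7

Standard divisor 630066/36 ≈ 17501.833; standard quotas: Arden 2.769, Harke 3.928, Brisco 0.646, Carrow 7.764, Farrow 6.219, Dorne 7.074, Galen 7.599.
Rounding to the nearest integer gives 3, 4, 1, 8, 6, 7, 8 = 37 seats, so the divisor must be adjusted.
With modified divisor 17900: modified quotas Arden 2.708, Harke 3.841, Brisco 0.632, Carrow 7.591, Farrow 6.081, Dorne 6.916, Galen 7.430.
Rounding to the nearest integer: Arden 3, Harke 4, Brisco 1, Carrow 8, Farrow 6, Dorne 7, Galen 7 (total 36).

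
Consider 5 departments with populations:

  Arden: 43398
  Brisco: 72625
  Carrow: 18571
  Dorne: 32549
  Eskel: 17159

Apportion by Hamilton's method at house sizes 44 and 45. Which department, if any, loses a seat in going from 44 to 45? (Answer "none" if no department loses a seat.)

At 44 seats: Arden 10, Brisco 17, Carrow 5, Dorne 8, Eskel 4.
At 45 seats: Arden 11, Brisco 18, Carrow 4, Dorne 8, Eskel 4.
Carrow drops from 5 to 4.

Carrow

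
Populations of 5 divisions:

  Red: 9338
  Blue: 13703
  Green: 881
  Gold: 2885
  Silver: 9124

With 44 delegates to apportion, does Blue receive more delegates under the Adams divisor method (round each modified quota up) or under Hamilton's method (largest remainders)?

Adams: Red 11, Blue 16, Green 2, Gold 4, Silver 11.
Hamilton: Red 11, Blue 17, Green 1, Gold 4, Silver 11.
Blue gets 16 under Adams and 17 under Hamilton.

Hamilton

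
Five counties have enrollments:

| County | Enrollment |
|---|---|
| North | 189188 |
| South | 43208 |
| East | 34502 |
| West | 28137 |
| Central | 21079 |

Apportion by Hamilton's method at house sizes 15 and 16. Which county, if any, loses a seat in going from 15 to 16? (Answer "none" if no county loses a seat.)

none

At 15 seats: North 9, South 2, East 2, West 1, Central 1.
At 16 seats: North 10, South 2, East 2, West 1, Central 1.
No county's allocation decreased.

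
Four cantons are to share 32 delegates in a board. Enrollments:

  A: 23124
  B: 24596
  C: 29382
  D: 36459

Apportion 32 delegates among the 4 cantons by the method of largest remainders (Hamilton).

A 7; B 7; C 8; D 10

Total 113561; standard divisor 113561/32 ≈ 3548.781.
Standard quotas: A 6.5160, B 6.9308, C 8.2795, D 10.2737.
Lower quotas: A 6, B 6, C 8, D 10 (sum 30, leaving 2 seats).
Remainders in descending order: B 0.9308, A 0.5160, C 0.2795, D 0.2737.
The surplus seats go to B, A.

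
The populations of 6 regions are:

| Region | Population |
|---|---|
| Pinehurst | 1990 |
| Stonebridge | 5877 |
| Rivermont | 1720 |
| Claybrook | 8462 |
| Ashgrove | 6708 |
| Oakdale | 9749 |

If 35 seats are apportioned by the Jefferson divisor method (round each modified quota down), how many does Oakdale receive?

10

Standard divisor 34506/35 ≈ 985.886; standard quotas: Pinehurst 2.018, Stonebridge 5.961, Rivermont 1.745, Claybrook 8.583, Ashgrove 6.804, Oakdale 9.889.
Rounding down gives 2, 5, 1, 8, 6, 9 = 31 seats, so the divisor must be adjusted.
With modified divisor 900: modified quotas Pinehurst 2.211, Stonebridge 6.530, Rivermont 1.911, Claybrook 9.402, Ashgrove 7.453, Oakdale 10.832.
Rounding down: Pinehurst 2, Stonebridge 6, Rivermont 1, Claybrook 9, Ashgrove 7, Oakdale 10 (total 35).
Oakdale receives 10.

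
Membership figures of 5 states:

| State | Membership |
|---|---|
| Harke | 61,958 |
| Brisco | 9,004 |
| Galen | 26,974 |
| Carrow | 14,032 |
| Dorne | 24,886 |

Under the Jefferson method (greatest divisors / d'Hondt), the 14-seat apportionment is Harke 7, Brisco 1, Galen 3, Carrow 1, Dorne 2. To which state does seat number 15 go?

Priority for the next seat is population ÷ (current seats + 1).
Priorities: Harke 7744.750, Brisco 4502.000, Galen 6743.500, Carrow 7016.000, Dorne 8295.333.
Highest priority: Dorne.

Dorne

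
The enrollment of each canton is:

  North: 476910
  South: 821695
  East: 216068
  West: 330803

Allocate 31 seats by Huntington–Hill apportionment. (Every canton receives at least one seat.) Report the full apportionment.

North 8, South 14, East 4, West 5

With divisor 60652: modified quotas North 7.863, South 13.548, East 3.562, West 5.454.
Geometric-mean thresholds: North √(7·8)=7.483, South √(13·14)=13.491, East √(3·4)=3.464, West √(5·6)=5.477.
Each quota rounded against its threshold gives North 8, South 14, East 4, West 5 (total 31).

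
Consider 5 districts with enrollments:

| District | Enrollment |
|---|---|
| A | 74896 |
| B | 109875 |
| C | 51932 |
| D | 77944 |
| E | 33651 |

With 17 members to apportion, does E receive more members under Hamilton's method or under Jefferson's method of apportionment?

Hamilton

Hamilton: A 4, B 5, C 2, D 4, E 2.
Jefferson: A 4, B 6, C 2, D 4, E 1.
E gets 2 under Hamilton and 1 under Jefferson.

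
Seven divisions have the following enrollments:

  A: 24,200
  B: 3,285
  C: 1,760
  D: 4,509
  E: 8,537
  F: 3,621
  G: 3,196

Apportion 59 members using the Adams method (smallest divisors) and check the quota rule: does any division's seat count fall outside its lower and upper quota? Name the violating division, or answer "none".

Standard quotas: A 29.075, B 3.947, C 2.115, D 5.417, E 10.257, F 4.350, G 3.840.
Adams allocation: A 28, B 4, C 2, D 6, E 10, F 5, G 4.
A has quota 29.075 (lower 29, upper 30) but receives 28 — outside the quota interval.

A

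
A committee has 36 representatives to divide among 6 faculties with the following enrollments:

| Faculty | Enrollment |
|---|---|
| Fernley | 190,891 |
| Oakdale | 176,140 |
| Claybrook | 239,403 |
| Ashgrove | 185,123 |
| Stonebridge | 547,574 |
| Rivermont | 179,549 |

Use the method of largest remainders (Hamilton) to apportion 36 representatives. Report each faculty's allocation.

Fernley=5, Oakdale=4, Claybrook=6, Ashgrove=4, Stonebridge=13, Rivermont=4

Standard divisor: 1518680 ÷ 36 ≈ 42185.556.
Standard quotas: Fernley 4.5250, Oakdale 4.1754, Claybrook 5.6750, Ashgrove 4.3883, Stonebridge 12.9801, Rivermont 4.2562.
Lower quotas: Fernley 4, Oakdale 4, Claybrook 5, Ashgrove 4, Stonebridge 12, Rivermont 4 (sum 33, leaving 3 seats).
Remainders in descending order: Stonebridge 0.9801, Claybrook 0.6750, Fernley 0.5250, Ashgrove 0.3883, Rivermont 0.2562, Oakdale 0.1754.
The surplus seats go to Stonebridge, Claybrook, Fernley.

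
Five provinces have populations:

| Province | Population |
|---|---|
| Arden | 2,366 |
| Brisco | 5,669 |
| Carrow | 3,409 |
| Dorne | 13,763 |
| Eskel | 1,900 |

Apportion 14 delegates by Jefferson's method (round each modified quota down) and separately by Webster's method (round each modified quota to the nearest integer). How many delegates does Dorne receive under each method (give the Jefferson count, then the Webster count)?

Jefferson: Arden 1, Brisco 3, Carrow 1, Dorne 8, Eskel 1.
Webster: Arden 1, Brisco 3, Carrow 2, Dorne 7, Eskel 1.
Dorne gets 8 under Jefferson and 7 under Webster.

8 and 7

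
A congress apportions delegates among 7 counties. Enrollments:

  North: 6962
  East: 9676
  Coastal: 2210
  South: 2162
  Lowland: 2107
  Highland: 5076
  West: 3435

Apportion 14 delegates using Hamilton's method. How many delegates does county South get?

Standard divisor: 31628 ÷ 14 ≈ 2259.143.
Standard quotas: North 3.0817, East 4.2830, Coastal 0.9782, South 0.9570, Lowland 0.9327, Highland 2.2469, West 1.5205.
Lower quotas: North 3, East 4, Coastal 0, South 0, Lowland 0, Highland 2, West 1 (sum 10, leaving 4 seats).
Remainders in descending order: Coastal 0.9782, South 0.9570, Lowland 0.9327, West 0.5205, East 0.2830, Highland 0.2469, North 0.0817.
Largest remainders: Coastal, South, Lowland, West receive the extra seats.
South receives 1.

1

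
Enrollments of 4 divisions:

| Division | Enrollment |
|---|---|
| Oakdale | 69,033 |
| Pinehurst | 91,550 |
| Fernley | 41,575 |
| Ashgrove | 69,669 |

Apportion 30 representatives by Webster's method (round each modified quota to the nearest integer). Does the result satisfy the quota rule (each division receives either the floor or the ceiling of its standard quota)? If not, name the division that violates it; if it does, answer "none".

none

Standard quotas: Oakdale 7.619, Pinehurst 10.104, Fernley 4.588, Ashgrove 7.689.
Webster allocation: Oakdale 7, Pinehurst 10, Fernley 5, Ashgrove 8.
Every allocation lies between the lower and upper quota.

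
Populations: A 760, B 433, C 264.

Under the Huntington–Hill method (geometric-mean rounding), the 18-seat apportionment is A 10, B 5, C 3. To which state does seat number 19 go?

Priority for the next seat is population ÷ (√(s·(s+1))).
Priorities: A 72.463, B 79.055, C 76.210.
Highest priority: B.

B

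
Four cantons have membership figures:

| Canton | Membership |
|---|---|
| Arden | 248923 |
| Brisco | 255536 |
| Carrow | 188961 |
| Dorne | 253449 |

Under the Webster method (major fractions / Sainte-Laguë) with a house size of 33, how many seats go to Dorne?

Standard divisor 946869/33 ≈ 28693; standard quotas: Arden 8.675, Brisco 8.906, Carrow 6.586, Dorne 8.833.
Rounding to the nearest integer gives 9, 9, 7, 9 = 34 seats, so the divisor must be adjusted.
With modified divisor 29200: modified quotas Arden 8.525, Brisco 8.751, Carrow 6.471, Dorne 8.680.
Rounding to the nearest integer: Arden 9, Brisco 9, Carrow 6, Dorne 9 (total 33).
Dorne receives 9.

9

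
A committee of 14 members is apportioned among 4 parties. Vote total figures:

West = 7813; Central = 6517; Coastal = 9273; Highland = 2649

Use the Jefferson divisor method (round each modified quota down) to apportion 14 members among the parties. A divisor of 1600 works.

With modified divisor 1600: modified quotas West 4.883, Central 4.073, Coastal 5.796, Highland 1.656.
Rounding down: West 4, Central 4, Coastal 5, Highland 1 (total 14).

West 4, Central 4, Coastal 5, Highland 1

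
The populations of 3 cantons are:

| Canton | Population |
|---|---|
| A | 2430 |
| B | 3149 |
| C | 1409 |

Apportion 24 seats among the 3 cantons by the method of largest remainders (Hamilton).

Total 6988; standard divisor 6988/24 ≈ 291.167.
Standard quotas: A 8.346, B 10.815, C 4.839.
Lower quotas: A 8, B 10, C 4 (sum 22, leaving 2 seats).
Remainders in descending order: C 0.839, B 0.815, A 0.346.
Largest remainders: C, B receive the extra seats.

A 8, B 11, C 5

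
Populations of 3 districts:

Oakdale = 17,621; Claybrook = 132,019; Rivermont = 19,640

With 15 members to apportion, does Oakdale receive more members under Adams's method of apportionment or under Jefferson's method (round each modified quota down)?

Adams: Oakdale 2, Claybrook 11, Rivermont 2.
Jefferson: Oakdale 1, Claybrook 13, Rivermont 1.
Oakdale gets 2 under Adams and 1 under Jefferson.

Adams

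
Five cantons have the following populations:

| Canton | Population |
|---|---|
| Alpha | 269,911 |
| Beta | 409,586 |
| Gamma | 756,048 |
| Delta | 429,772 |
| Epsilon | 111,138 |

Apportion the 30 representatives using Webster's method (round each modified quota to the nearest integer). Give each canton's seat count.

Standard divisor 1976455/30 ≈ 65881.833; standard quotas: Alpha 4.097, Beta 6.217, Gamma 11.476, Delta 6.523, Epsilon 1.687.
Rounding to the nearest integer gives Alpha 4, Beta 6, Gamma 11, Delta 7, Epsilon 2 — total 30, matching the house size, so no adjustment is needed.

Alpha: 4, Beta: 6, Gamma: 11, Delta: 7, Epsilon: 2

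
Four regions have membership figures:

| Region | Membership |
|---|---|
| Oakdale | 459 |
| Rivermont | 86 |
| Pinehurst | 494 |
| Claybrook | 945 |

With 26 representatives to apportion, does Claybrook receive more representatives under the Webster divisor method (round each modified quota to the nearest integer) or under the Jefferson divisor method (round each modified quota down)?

Jefferson

Webster: Oakdale 6, Rivermont 1, Pinehurst 7, Claybrook 12.
Jefferson: Oakdale 6, Rivermont 1, Pinehurst 6, Claybrook 13.
Claybrook gets 12 under Webster and 13 under Jefferson.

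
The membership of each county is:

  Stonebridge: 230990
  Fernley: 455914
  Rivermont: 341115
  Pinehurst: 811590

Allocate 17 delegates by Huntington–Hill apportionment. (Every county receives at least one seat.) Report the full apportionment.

Stonebridge: 2, Fernley: 4, Rivermont: 3, Pinehurst: 8

With divisor 105199: modified quotas Stonebridge 2.196, Fernley 4.334, Rivermont 3.243, Pinehurst 7.715.
Geometric-mean thresholds: Stonebridge √(2·3)=2.449, Fernley √(4·5)=4.472, Rivermont √(3·4)=3.464, Pinehurst √(7·8)=7.483.
Each quota rounded against its threshold gives Stonebridge 2, Fernley 4, Rivermont 3, Pinehurst 8 (total 17).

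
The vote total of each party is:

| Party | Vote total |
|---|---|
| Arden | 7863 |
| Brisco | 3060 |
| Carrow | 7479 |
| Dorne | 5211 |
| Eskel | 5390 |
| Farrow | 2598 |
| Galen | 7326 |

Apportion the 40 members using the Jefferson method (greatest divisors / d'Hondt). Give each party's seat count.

Arden: 8, Brisco: 3, Carrow: 8, Dorne: 5, Eskel: 6, Farrow: 2, Galen: 8

Standard divisor 38927/40 ≈ 973.175; standard quotas: Arden 8.080, Brisco 3.144, Carrow 7.685, Dorne 5.355, Eskel 5.539, Farrow 2.670, Galen 7.528.
Rounding down gives 8, 3, 7, 5, 5, 2, 7 = 37 seats, so the divisor must be adjusted.
With modified divisor 890: modified quotas Arden 8.835, Brisco 3.438, Carrow 8.403, Dorne 5.855, Eskel 6.056, Farrow 2.919, Galen 8.231.
Rounding down: Arden 8, Brisco 3, Carrow 8, Dorne 5, Eskel 6, Farrow 2, Galen 8 (total 40).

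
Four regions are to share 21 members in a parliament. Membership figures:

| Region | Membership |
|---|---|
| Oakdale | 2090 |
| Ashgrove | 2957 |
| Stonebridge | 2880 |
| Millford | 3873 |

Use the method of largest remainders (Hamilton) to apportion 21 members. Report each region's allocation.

Standard divisor: 11800 ÷ 21 ≈ 561.905.
Standard quotas: Oakdale 3.719, Ashgrove 5.262, Stonebridge 5.125, Millford 6.893.
Lower quotas: Oakdale 3, Ashgrove 5, Stonebridge 5, Millford 6 (sum 19, leaving 2 seats).
Remainders in descending order: Millford 0.893, Oakdale 0.719, Ashgrove 0.262, Stonebridge 0.125.
The surplus seats go to Millford, Oakdale.

Oakdale 4; Ashgrove 5; Stonebridge 5; Millford 7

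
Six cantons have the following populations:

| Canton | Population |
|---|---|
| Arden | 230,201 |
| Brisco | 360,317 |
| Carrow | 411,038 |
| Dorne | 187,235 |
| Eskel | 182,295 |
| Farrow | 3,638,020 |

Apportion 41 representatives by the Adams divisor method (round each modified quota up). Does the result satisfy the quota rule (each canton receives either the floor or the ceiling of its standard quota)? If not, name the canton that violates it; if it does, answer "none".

Standard quotas: Arden 1.884, Brisco 2.949, Carrow 3.364, Dorne 1.533, Eskel 1.492, Farrow 29.778.
Adams allocation: Arden 2, Brisco 3, Carrow 4, Dorne 2, Eskel 2, Farrow 28.
Farrow has quota 29.778 (lower 29, upper 30) but receives 28 — outside the quota interval.

Farrow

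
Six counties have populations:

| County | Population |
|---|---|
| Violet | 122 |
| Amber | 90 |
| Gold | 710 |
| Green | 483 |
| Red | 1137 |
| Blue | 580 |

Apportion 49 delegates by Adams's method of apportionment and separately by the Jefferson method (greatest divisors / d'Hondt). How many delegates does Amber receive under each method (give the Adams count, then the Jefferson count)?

2 and 1

Adams: Violet 2, Amber 2, Gold 11, Green 8, Red 17, Blue 9.
Jefferson: Violet 2, Amber 1, Gold 11, Green 8, Red 18, Blue 9.
Amber gets 2 under Adams and 1 under Jefferson.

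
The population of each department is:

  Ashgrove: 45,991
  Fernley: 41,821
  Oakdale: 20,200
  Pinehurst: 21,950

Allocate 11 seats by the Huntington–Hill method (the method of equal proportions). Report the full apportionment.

Ashgrove=4, Fernley=3, Oakdale=2, Pinehurst=2

With divisor 12675: modified quotas Ashgrove 3.628, Fernley 3.299, Oakdale 1.594, Pinehurst 1.732.
Geometric-mean thresholds: Ashgrove √(3·4)=3.464, Fernley √(3·4)=3.464, Oakdale √(1·2)=1.414, Pinehurst √(1·2)=1.414.
Each quota rounded against its threshold gives Ashgrove 4, Fernley 3, Oakdale 2, Pinehurst 2 (total 11).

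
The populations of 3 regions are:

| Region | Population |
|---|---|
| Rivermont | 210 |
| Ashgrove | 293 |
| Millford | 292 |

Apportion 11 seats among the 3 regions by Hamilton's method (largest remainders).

Standard divisor: 795 ÷ 11 ≈ 72.273.
Standard quotas: Rivermont 2.906, Ashgrove 4.054, Millford 4.040.
Lower quotas: Rivermont 2, Ashgrove 4, Millford 4 (sum 10, leaving 1 seat).
Remainders in descending order: Rivermont 0.906, Ashgrove 0.054, Millford 0.040.
The surplus seat goes to Rivermont.

Rivermont 3; Ashgrove 4; Millford 4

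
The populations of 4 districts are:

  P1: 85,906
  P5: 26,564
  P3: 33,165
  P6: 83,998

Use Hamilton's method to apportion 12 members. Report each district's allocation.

P1=5, P5=1, P3=2, P6=4

The standard divisor is 229633/12 ≈ 19136.083.
Standard quotas: P1 4.4892, P5 1.3882, P3 1.7331, P6 4.3895.
Lower quotas: P1 4, P5 1, P3 1, P6 4 (sum 10, leaving 2 seats).
Remainders in descending order: P3 0.7331, P1 0.4892, P6 0.3895, P5 0.3882.
Largest remainders: P3, P1 receive the extra seats.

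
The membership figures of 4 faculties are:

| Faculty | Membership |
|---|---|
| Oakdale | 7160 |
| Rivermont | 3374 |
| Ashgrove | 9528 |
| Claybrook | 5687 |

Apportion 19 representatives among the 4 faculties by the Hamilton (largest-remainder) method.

Standard divisor: 25749 ÷ 19 ≈ 1355.211.
Standard quotas: Oakdale 5.2833, Rivermont 2.4897, Ashgrove 7.0306, Claybrook 4.1964.
Lower quotas: Oakdale 5, Rivermont 2, Ashgrove 7, Claybrook 4 (sum 18, leaving 1 seat).
Remainders in descending order: Rivermont 0.4897, Oakdale 0.2833, Claybrook 0.1964, Ashgrove 0.0306.
The surplus seat goes to Rivermont.

Oakdale 5; Rivermont 3; Ashgrove 7; Claybrook 4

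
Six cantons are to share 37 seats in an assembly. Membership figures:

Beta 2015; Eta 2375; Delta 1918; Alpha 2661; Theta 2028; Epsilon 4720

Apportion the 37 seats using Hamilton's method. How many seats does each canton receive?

Beta=5, Eta=6, Delta=4, Alpha=6, Theta=5, Epsilon=11

The standard divisor is 15717/37 ≈ 424.784.
Standard quotas: Beta 4.744, Eta 5.591, Delta 4.515, Alpha 6.264, Theta 4.774, Epsilon 11.112.
Lower quotas: Beta 4, Eta 5, Delta 4, Alpha 6, Theta 4, Epsilon 11 (sum 34, leaving 3 seats).
Remainders in descending order: Theta 0.774, Beta 0.744, Eta 0.591, Delta 0.515, Alpha 0.264, Epsilon 0.112.
The surplus seats go to Theta, Beta, Eta.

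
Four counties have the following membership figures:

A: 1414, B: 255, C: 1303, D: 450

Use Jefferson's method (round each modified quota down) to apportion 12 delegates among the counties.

Standard divisor 3422/12 ≈ 285.167; standard quotas: A 4.959, B 0.894, C 4.569, D 1.578.
Rounding down gives 4, 0, 4, 1 = 9 seats, so the divisor must be adjusted.
With modified divisor 250: modified quotas A 5.656, B 1.020, C 5.212, D 1.800.
Rounding down: A 5, B 1, C 5, D 1 (total 12).

A: 5, B: 1, C: 5, D: 1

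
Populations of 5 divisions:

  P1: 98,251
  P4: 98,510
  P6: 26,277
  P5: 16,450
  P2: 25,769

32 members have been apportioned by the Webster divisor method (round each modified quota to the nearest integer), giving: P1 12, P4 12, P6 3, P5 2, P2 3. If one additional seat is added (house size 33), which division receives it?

Priority for the next seat is population ÷ (current seats + 0.5).
Priorities: P1 7860.080, P4 7880.800, P6 7507.714, P5 6580.000, P2 7362.571.
Highest priority: P4.

P4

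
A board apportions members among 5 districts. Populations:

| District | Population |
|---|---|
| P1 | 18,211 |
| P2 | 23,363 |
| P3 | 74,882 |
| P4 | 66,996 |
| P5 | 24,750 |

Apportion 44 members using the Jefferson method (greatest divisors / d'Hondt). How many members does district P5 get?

Standard divisor 208202/44 ≈ 4731.864; standard quotas: P1 3.849, P2 4.937, P3 15.825, P4 14.158, P5 5.230.
Rounding down gives 3, 4, 15, 14, 5 = 41 seats, so the divisor must be adjusted.
With modified divisor 4500: modified quotas P1 4.047, P2 5.192, P3 16.640, P4 14.888, P5 5.500.
Rounding down: P1 4, P2 5, P3 16, P4 14, P5 5 (total 44).
P5 receives 5.

5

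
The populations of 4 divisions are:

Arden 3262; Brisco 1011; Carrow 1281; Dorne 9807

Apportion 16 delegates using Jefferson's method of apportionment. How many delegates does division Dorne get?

11

Standard divisor 15361/16 ≈ 960.062; standard quotas: Arden 3.398, Brisco 1.053, Carrow 1.334, Dorne 10.215.
Rounding down gives 3, 1, 1, 10 = 15 seats, so the divisor must be adjusted.
With modified divisor 850: modified quotas Arden 3.838, Brisco 1.189, Carrow 1.507, Dorne 11.538.
Rounding down: Arden 3, Brisco 1, Carrow 1, Dorne 11 (total 16).
Dorne receives 11.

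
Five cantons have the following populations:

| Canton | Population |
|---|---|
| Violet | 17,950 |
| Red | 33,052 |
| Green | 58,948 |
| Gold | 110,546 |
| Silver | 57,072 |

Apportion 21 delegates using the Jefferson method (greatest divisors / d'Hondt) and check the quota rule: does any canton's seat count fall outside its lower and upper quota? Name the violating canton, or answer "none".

Standard quotas: Violet 1.358, Red 2.501, Green 4.460, Gold 8.364, Silver 4.318.
Jefferson allocation: Violet 1, Red 2, Green 5, Gold 9, Silver 4.
Every allocation lies between the lower and upper quota.

none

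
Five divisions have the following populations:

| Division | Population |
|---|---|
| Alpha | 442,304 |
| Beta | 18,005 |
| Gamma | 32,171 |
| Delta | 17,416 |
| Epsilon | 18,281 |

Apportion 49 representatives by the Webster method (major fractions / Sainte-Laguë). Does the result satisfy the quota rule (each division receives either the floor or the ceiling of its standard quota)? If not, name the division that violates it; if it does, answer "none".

Alpha

Standard quotas: Alpha 41.033, Beta 1.670, Gamma 2.985, Delta 1.616, Epsilon 1.696.
Webster allocation: Alpha 40, Beta 2, Gamma 3, Delta 2, Epsilon 2.
Alpha has quota 41.033 (lower 41, upper 42) but receives 40 — outside the quota interval.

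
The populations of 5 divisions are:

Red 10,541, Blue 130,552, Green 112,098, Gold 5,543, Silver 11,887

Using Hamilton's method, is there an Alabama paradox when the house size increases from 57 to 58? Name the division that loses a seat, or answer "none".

none

At 57 seats: Red 2, Blue 27, Green 24, Gold 1, Silver 3.
At 58 seats: Red 2, Blue 28, Green 24, Gold 1, Silver 3.
No division's allocation decreased.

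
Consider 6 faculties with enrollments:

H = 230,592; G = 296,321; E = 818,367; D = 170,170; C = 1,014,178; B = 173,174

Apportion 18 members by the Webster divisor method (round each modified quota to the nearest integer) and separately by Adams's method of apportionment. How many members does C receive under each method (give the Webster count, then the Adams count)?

Webster: H 2, G 2, E 5, D 1, C 7, B 1.
Adams: H 2, G 2, E 5, D 1, C 6, B 2.
C gets 7 under Webster and 6 under Adams.

7 and 6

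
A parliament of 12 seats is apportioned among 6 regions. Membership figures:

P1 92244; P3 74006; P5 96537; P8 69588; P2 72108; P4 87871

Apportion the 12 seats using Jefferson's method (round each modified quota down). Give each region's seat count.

Standard divisor 492354/12 ≈ 41029.5; standard quotas: P1 2.248, P3 1.804, P5 2.353, P8 1.696, P2 1.757, P4 2.142.
Rounding down gives 2, 1, 2, 1, 1, 2 = 9 seats, so the divisor must be adjusted.
With modified divisor 33500: modified quotas P1 2.754, P3 2.209, P5 2.882, P8 2.077, P2 2.152, P4 2.623.
Rounding down: P1 2, P3 2, P5 2, P8 2, P2 2, P4 2 (total 12).

P1: 2, P3: 2, P5: 2, P8: 2, P2: 2, P4: 2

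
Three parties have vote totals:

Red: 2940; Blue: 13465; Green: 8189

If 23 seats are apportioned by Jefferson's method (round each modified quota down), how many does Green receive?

8

Standard divisor 24594/23 ≈ 1069.304; standard quotas: Red 2.749, Blue 12.592, Green 7.658.
Rounding down gives 2, 12, 7 = 21 seats, so the divisor must be adjusted.
With modified divisor 1000: modified quotas Red 2.940, Blue 13.465, Green 8.189.
Rounding down: Red 2, Blue 13, Green 8 (total 23).
Green receives 8.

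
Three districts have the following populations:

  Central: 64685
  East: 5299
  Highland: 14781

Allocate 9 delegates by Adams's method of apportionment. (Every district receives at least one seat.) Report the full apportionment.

Central 6, East 1, Highland 2

Standard divisor 84765/9 ≈ 9418.333; standard quotas: Central 6.868, East 0.563, Highland 1.569.
Rounding up gives 7, 1, 2 = 10 seats, so the divisor must be adjusted.
With modified divisor 11900: modified quotas Central 5.436, East 0.445, Highland 1.242.
Rounding up: Central 6, East 1, Highland 2 (total 9).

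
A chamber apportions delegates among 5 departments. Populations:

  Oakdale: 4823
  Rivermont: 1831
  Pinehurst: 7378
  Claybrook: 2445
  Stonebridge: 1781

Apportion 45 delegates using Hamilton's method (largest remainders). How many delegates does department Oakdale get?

12

The standard divisor is 18258/45 ≈ 405.733.
Standard quotas: Oakdale 11.8871, Rivermont 4.5128, Pinehurst 18.1844, Claybrook 6.0261, Stonebridge 4.3896.
Lower quotas: Oakdale 11, Rivermont 4, Pinehurst 18, Claybrook 6, Stonebridge 4 (sum 43, leaving 2 seats).
Remainders in descending order: Oakdale 0.8871, Rivermont 0.5128, Stonebridge 0.3896, Pinehurst 0.1844, Claybrook 0.0261.
Largest remainders: Oakdale, Rivermont receive the extra seats.
Oakdale receives 12.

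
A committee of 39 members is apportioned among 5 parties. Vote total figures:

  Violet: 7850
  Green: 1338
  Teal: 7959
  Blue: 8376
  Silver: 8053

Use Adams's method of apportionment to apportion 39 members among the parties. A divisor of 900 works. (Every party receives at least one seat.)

Violet: 9, Green: 2, Teal: 9, Blue: 10, Silver: 9

With modified divisor 900: modified quotas Violet 8.722, Green 1.487, Teal 8.843, Blue 9.307, Silver 8.948.
Rounding up: Violet 9, Green 2, Teal 9, Blue 10, Silver 9 (total 39).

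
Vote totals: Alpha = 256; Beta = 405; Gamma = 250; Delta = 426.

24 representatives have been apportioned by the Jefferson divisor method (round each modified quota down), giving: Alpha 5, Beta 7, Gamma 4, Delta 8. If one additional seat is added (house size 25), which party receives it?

Priority for the next seat is population ÷ (current seats + 1).
Priorities: Alpha 42.667, Beta 50.625, Gamma 50.000, Delta 47.333.
Highest priority: Beta.

Beta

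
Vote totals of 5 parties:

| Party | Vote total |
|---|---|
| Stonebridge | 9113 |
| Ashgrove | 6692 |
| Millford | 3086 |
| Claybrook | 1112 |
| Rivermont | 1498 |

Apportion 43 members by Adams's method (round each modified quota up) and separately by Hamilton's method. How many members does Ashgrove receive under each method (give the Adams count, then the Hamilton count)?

13 and 14

Adams: Stonebridge 18, Ashgrove 13, Millford 6, Claybrook 3, Rivermont 3.
Hamilton: Stonebridge 18, Ashgrove 14, Millford 6, Claybrook 2, Rivermont 3.
Ashgrove gets 13 under Adams and 14 under Hamilton.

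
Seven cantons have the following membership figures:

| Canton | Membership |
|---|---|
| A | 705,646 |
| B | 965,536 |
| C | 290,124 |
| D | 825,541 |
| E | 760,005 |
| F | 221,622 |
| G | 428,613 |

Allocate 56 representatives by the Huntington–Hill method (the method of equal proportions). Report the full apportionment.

A=9, B=13, C=4, D=11, E=10, F=3, G=6

With divisor 75843: modified quotas A 9.304, B 12.731, C 3.825, D 10.885, E 10.021, F 2.922, G 5.651.
Geometric-mean thresholds: A √(9·10)=9.487, B √(12·13)=12.490, C √(3·4)=3.464, D √(10·11)=10.488, E √(10·11)=10.488, F √(2·3)=2.449, G √(5·6)=5.477.
Each quota rounded against its threshold gives A 9, B 13, C 4, D 11, E 10, F 3, G 6 (total 56).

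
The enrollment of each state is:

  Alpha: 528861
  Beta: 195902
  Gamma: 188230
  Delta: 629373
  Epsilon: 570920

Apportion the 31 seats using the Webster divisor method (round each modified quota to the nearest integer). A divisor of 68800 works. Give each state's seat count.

Alpha=8, Beta=3, Gamma=3, Delta=9, Epsilon=8

With modified divisor 68800: modified quotas Alpha 7.687, Beta 2.847, Gamma 2.736, Delta 9.148, Epsilon 8.298.
Rounding to the nearest integer: Alpha 8, Beta 3, Gamma 3, Delta 9, Epsilon 8 (total 31).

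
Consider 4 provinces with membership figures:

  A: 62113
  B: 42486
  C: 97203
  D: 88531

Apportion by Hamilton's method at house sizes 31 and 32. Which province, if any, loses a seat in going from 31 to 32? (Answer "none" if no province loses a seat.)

B

At 31 seats: A 7, B 5, C 10, D 9.
At 32 seats: A 7, B 4, C 11, D 10.
B drops from 5 to 4.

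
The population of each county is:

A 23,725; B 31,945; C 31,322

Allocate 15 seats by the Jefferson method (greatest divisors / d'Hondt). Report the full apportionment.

Standard divisor 86992/15 ≈ 5799.467; standard quotas: A 4.091, B 5.508, C 5.401.
Rounding down gives 4, 5, 5 = 14 seats, so the divisor must be adjusted.
With modified divisor 5300: modified quotas A 4.476, B 6.027, C 5.910.
Rounding down: A 4, B 6, C 5 (total 15).

A: 4; B: 6; C: 5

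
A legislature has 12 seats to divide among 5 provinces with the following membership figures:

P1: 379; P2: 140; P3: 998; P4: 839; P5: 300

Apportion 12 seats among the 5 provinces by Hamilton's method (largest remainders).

P1 2, P2 1, P3 4, P4 4, P5 1

Standard divisor: 2656 ÷ 12 ≈ 221.333.
Standard quotas: P1 1.712, P2 0.633, P3 4.509, P4 3.791, P5 1.355.
Lower quotas: P1 1, P2 0, P3 4, P4 3, P5 1 (sum 9, leaving 3 seats).
Remainders in descending order: P4 0.791, P1 0.712, P2 0.633, P3 0.509, P5 0.355.
The surplus seats go to P4, P1, P2.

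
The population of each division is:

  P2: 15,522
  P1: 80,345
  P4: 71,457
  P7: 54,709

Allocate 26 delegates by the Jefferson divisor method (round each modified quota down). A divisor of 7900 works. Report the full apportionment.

With modified divisor 7900: modified quotas P2 1.965, P1 10.170, P4 9.045, P7 6.925.
Rounding down: P2 1, P1 10, P4 9, P7 6 (total 26).

P2=1, P1=10, P4=9, P7=6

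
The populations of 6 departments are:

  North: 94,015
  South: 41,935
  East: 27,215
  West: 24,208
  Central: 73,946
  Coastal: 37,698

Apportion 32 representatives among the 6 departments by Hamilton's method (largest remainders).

North 10, South 4, East 3, West 3, Central 8, Coastal 4

Standard divisor: 299017 ÷ 32 ≈ 9344.281.
Standard quotas: North 10.0612, South 4.4878, East 2.9125, West 2.5907, Central 7.9135, Coastal 4.0343.
Lower quotas: North 10, South 4, East 2, West 2, Central 7, Coastal 4 (sum 29, leaving 3 seats).
Remainders in descending order: Central 0.9135, East 0.9125, West 0.5907, South 0.4878, North 0.0612, Coastal 0.0343.
Largest remainders: Central, East, West receive the extra seats.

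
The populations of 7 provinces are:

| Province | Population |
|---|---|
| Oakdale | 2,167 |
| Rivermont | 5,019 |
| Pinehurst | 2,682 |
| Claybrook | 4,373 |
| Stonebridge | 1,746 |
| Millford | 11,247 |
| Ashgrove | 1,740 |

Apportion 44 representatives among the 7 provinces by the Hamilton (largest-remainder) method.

Standard divisor: 28974 ÷ 44 ≈ 658.5.
Standard quotas: Oakdale 3.2908, Rivermont 7.6219, Pinehurst 4.0729, Claybrook 6.6409, Stonebridge 2.6515, Millford 17.0797, Ashgrove 2.6424.
Lower quotas: Oakdale 3, Rivermont 7, Pinehurst 4, Claybrook 6, Stonebridge 2, Millford 17, Ashgrove 2 (sum 41, leaving 3 seats).
Remainders in descending order: Stonebridge 0.6515, Ashgrove 0.6424, Claybrook 0.6409, Rivermont 0.6219, Oakdale 0.2908, Millford 0.0797, Pinehurst 0.0729.
Largest remainders: Stonebridge, Ashgrove, Claybrook receive the extra seats.

Oakdale 3; Rivermont 7; Pinehurst 4; Claybrook 7; Stonebridge 3; Millford 17; Ashgrove 3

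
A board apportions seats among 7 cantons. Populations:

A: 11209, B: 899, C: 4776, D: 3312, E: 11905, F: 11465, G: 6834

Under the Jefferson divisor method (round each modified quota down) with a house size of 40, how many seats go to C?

4

Standard divisor 50400/40 ≈ 1260; standard quotas: A 8.896, B 0.713, C 3.790, D 2.629, E 9.448, F 9.099, G 5.424.
Rounding down gives 8, 0, 3, 2, 9, 9, 5 = 36 seats, so the divisor must be adjusted.
With modified divisor 1143: modified quotas A 9.807, B 0.787, C 4.178, D 2.898, E 10.416, F 10.031, G 5.979.
Rounding down: A 9, B 0, C 4, D 2, E 10, F 10, G 5 (total 40).
C receives 4.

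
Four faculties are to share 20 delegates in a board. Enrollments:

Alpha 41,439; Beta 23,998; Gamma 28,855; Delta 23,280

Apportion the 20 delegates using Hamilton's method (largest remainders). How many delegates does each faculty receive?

Alpha: 7, Beta: 4, Gamma: 5, Delta: 4

Total 117572; standard divisor 117572/20 ≈ 5878.6.
Standard quotas: Alpha 7.0491, Beta 4.0823, Gamma 4.9085, Delta 3.9601.
Lower quotas: Alpha 7, Beta 4, Gamma 4, Delta 3 (sum 18, leaving 2 seats).
Remainders in descending order: Delta 0.9601, Gamma 0.9085, Beta 0.0823, Alpha 0.0491.
Largest remainders: Delta, Gamma receive the extra seats.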